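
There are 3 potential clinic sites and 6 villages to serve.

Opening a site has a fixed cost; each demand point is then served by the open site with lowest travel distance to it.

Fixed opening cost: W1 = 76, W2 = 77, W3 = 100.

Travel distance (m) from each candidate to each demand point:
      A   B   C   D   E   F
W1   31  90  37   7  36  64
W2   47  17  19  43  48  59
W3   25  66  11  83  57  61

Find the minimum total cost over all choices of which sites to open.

310

Open {W2}: assign each demand point to its cheapest open site.
  A→W2 47, B→W2 17, C→W2 19, D→W2 43, E→W2 48, F→W2 59
  travel distance 233, fixed 77 → total 310.
Compare {W1, W2}: travel distance 169 + fixed 153 = 322.
Compare {W1}: travel distance 265 + fixed 76 = 341.
Compare {W2, W3}: travel distance 203 + fixed 177 = 380.
All other subsets cost ≥ 322. Minimum total cost: 310.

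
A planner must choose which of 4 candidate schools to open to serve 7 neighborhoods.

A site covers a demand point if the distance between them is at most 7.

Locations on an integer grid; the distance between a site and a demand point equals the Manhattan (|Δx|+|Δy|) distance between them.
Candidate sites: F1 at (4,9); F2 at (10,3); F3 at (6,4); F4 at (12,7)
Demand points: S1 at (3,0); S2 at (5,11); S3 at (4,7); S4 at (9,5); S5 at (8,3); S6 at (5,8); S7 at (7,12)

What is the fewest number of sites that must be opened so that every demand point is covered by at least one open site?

Coverage sets (demand points within 7 of each site):
  F1: {S2, S3, S6, S7}
  F2: {S4, S5}
  F3: {S1, S3, S4, S5, S6}
  F4: {S4}
No single site covers all 7 demand points.
But {F1, F3} covers everything, so the minimum is 2.

2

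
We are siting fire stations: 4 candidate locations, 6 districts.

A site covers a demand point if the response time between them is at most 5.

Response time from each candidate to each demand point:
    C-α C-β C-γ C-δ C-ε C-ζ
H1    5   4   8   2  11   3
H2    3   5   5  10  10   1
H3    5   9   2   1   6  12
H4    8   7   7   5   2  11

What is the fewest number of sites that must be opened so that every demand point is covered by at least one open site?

2

Coverage sets (demand points within 5 of each site):
  H1: {C-α, C-β, C-δ, C-ζ}
  H2: {C-α, C-β, C-γ, C-ζ}
  H3: {C-α, C-γ, C-δ}
  H4: {C-δ, C-ε}
No single site covers all 6 demand points.
But {H2, H4} covers everything, so the minimum is 2.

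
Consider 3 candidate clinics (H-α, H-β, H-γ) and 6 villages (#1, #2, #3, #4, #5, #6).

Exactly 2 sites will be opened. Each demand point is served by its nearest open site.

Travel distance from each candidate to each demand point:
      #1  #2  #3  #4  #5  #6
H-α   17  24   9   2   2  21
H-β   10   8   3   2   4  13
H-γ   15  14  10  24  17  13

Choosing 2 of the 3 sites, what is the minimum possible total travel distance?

Open {H-α, H-β}.
  #1→H-β 10, #2→H-β 8, #3→H-β 3, #4→H-α 2, #5→H-α 2, #6→H-β 13  ⇒ total 38.
Compare {H-β, H-γ}: total 40.
Compare {H-α, H-γ}: total 55.

38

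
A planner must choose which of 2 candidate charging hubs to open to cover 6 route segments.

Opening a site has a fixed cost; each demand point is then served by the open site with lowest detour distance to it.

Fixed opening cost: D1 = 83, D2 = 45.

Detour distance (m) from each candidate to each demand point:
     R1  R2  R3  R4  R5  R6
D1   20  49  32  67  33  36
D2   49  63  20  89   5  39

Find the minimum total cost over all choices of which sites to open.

310

Open {D2}: assign each demand point to its cheapest open site.
  R1→D2 49, R2→D2 63, R3→D2 20, R4→D2 89, R5→D2 5, R6→D2 39
  detour distance 265, fixed 45 → total 310.
Compare {D1}: detour distance 237 + fixed 83 = 320.
Compare {D1, D2}: detour distance 197 + fixed 128 = 325.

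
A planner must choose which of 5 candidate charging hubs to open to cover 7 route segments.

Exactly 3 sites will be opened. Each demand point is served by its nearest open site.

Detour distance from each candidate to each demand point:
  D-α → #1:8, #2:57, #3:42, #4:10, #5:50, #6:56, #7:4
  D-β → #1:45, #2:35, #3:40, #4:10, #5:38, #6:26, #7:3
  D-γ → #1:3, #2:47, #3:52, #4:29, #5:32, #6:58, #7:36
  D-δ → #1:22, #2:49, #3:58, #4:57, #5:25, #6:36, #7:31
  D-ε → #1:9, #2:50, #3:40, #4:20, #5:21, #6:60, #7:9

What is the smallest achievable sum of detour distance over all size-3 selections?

138

Open {D-β, D-γ, D-ε}.
  #1→D-γ 3, #2→D-β 35, #3→D-β 40, #4→D-β 10, #5→D-ε 21, #6→D-β 26, #7→D-β 3  ⇒ total 138.
Compare {D-β, D-γ, D-δ}: total 142.
Compare {D-α, D-β, D-ε}: total 143.
No size-3 selection does better; minimum is 138.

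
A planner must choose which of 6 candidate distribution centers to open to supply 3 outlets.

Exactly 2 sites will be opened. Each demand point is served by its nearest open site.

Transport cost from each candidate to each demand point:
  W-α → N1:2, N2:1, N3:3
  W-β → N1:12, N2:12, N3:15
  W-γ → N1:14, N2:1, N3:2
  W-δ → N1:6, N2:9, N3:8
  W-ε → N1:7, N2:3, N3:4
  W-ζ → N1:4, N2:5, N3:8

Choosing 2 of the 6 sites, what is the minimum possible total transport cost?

5

Open {W-α, W-γ}.
  N1→W-α 2, N2→W-α 1, N3→W-γ 2  ⇒ total 5.
Compare {W-α, W-β}: total 6.
Compare {W-α, W-δ}: total 6.
No size-2 selection does better; minimum is 5.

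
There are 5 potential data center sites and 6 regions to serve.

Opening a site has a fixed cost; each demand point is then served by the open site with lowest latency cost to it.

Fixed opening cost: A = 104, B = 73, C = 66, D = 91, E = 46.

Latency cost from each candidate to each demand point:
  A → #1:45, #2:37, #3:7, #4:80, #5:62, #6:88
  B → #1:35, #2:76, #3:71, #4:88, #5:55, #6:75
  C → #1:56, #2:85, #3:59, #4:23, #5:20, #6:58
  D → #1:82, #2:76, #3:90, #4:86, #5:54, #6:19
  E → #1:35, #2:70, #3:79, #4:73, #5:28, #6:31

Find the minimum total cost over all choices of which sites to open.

350

Open {C, E}: assign each demand point to its cheapest open site.
  #1→E 35, #2→E 70, #3→C 59, #4→C 23, #5→C 20, #6→E 31
  latency cost 238, fixed 112 → total 350.
Compare {A, C}: latency cost 190 + fixed 170 = 360.
Compare {A, E}: latency cost 211 + fixed 150 = 361.
Compare {E}: latency cost 316 + fixed 46 = 362.
All other subsets cost ≥ 360. Minimum total cost: 350.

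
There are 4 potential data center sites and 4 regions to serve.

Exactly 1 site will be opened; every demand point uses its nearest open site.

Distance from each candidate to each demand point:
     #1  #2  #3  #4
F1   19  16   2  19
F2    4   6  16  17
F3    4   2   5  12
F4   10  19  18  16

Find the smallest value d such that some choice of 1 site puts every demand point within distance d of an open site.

12

Open {F3}.
  Farthest demand point is #4 at distance 12 (to F3); all others are ≤ 12.
With {F2} the worst case is 17.
With {F1} the worst case is 19.
No size-1 selection achieves below 12.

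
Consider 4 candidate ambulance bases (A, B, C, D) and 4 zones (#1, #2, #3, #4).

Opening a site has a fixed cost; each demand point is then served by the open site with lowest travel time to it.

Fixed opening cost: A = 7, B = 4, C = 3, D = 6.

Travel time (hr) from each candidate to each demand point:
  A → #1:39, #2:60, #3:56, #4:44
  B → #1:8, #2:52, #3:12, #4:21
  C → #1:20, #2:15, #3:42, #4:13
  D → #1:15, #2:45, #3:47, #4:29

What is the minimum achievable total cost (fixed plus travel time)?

Open {B, C}: assign each demand point to its cheapest open site.
  #1→B 8, #2→C 15, #3→B 12, #4→C 13
  travel time 48, fixed 7 → total 55.
Compare {B, C, D}: travel time 48 + fixed 13 = 61.
Compare {A, B, C}: travel time 48 + fixed 14 = 62.
Compare {A, B, C, D}: travel time 48 + fixed 20 = 68.
All other subsets cost ≥ 61. Minimum total cost: 55.

55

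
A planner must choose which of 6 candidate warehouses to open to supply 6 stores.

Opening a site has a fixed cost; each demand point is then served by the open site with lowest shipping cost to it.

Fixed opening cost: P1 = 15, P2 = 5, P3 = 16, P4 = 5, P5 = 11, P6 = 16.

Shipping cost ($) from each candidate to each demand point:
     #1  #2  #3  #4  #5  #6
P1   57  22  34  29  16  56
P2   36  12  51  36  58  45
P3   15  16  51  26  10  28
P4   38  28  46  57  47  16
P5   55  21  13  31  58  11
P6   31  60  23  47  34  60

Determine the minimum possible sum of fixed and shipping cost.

118

Open {P3, P5}: assign each demand point to its cheapest open site.
  #1→P3 15, #2→P3 16, #3→P5 13, #4→P3 26, #5→P3 10, #6→P5 11
  shipping cost 91, fixed 27 → total 118.
Compare {P2, P3, P5}: shipping cost 87 + fixed 32 = 119.
Compare {P3, P4, P5}: shipping cost 91 + fixed 32 = 123.
Compare {P2, P3, P4, P5}: shipping cost 87 + fixed 37 = 124.
All other subsets cost ≥ 119. Minimum total cost: 118.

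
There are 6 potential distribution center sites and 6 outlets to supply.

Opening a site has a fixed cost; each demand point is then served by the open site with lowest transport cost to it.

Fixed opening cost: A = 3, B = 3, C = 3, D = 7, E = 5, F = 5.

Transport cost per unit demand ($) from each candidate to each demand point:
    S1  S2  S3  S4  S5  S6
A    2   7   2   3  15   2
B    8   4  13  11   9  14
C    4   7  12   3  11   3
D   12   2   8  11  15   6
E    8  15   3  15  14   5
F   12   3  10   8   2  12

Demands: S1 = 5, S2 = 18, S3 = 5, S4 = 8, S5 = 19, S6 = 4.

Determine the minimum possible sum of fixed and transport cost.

Open {A, D, F}: assign each demand point to its cheapest open site.
  S1→A 5×2=10, S2→D 18×2=36, S3→A 5×2=10, S4→A 8×3=24, S5→F 19×2=38, S6→A 4×2=8
  transport cost 126, fixed 15 → total 141.
Compare {A, B, D, F}: transport cost 126 + fixed 18 = 144.
Compare {A, C, D, F}: transport cost 126 + fixed 18 = 144.
Compare {A, D, E, F}: transport cost 126 + fixed 20 = 146.
All other subsets cost ≥ 144. Minimum total cost: 141.

141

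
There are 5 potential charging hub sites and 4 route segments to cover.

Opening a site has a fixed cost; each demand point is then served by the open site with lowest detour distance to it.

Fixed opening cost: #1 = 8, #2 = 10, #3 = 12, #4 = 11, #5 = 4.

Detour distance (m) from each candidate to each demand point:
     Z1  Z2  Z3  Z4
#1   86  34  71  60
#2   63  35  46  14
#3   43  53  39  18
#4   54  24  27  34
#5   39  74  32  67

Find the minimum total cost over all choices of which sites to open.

Open {#2, #4, #5}: assign each demand point to its cheapest open site.
  Z1→#5 39, Z2→#4 24, Z3→#4 27, Z4→#2 14
  detour distance 104, fixed 25 → total 129.
Compare {#2, #5}: detour distance 120 + fixed 14 = 134.
Compare {#3, #4}: detour distance 112 + fixed 23 = 135.
Compare {#3, #4, #5}: detour distance 108 + fixed 27 = 135.
All other subsets cost ≥ 134. Minimum total cost: 129.

129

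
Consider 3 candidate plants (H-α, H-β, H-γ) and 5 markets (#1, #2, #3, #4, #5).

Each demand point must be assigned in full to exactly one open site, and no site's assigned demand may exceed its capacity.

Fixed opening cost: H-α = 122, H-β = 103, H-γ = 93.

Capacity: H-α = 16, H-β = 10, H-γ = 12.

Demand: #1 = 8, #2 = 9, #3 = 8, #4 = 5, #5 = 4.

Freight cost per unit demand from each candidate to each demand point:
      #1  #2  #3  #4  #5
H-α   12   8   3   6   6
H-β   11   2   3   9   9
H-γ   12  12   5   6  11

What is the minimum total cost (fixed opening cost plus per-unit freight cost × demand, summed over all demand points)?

530

Open {H-α, H-β, H-γ}; cheapest assignment that respects the capacities:
  H-α (cap 16, load 16): #1, #3 — cost 8×12 + 8×3 = 120
  H-β (cap 10, load 9): #2 — cost 9×2 = 18
  H-γ (cap 12, load 9): #4, #5 — cost 5×6 + 4×11 = 74
  Shipping 212, fixed 318 → total 530.
  Any other capacity-feasible assignment to {H-α, H-β, H-γ} ships for at least 212.
Total demand is 34 and no other set of sites has combined capacity ≥ 34, so {H-α, H-β, H-γ} is the only feasible choice of open sites. Minimum: 530.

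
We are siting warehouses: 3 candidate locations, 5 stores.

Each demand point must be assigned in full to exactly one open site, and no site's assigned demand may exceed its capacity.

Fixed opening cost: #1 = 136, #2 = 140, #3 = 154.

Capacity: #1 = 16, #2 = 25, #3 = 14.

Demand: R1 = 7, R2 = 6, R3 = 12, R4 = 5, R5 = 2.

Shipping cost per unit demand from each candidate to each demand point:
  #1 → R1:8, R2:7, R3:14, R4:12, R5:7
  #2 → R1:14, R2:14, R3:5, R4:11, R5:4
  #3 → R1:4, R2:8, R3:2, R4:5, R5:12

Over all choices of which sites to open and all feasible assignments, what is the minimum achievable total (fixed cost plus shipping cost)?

493

Open {#2, #3}; cheapest assignment that respects the capacities:
  #2 (cap 25, load 19): R3, R4, R5 — cost 12×5 + 5×11 + 2×4 = 123
  #3 (cap 14, load 13): R1, R2 — cost 7×4 + 6×8 = 76
  Shipping 199, fixed 294 → total 493.
  Any other capacity-feasible assignment to {#2, #3} ships for at least 199.
Compare {#1, #2}: its best feasible assignment gives total 497.
Compare {#1, #2, #3}: its best feasible assignment gives total 593.
Every other set of open sites that can feasibly serve all demand totals ≥ 497 even under its best assignment. Minimum: 493.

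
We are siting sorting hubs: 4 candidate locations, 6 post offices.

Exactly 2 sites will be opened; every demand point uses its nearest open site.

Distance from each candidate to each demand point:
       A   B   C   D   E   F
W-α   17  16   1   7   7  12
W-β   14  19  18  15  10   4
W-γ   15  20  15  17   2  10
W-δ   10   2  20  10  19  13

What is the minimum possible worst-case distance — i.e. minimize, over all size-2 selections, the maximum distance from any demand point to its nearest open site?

12

Open {W-α, W-δ}.
  Farthest demand point is F at distance 12 (to W-α); all others are ≤ 12.
With {W-γ, W-δ} the worst case is 15.
With {W-α, W-β} the worst case is 16.
No size-2 selection achieves below 12.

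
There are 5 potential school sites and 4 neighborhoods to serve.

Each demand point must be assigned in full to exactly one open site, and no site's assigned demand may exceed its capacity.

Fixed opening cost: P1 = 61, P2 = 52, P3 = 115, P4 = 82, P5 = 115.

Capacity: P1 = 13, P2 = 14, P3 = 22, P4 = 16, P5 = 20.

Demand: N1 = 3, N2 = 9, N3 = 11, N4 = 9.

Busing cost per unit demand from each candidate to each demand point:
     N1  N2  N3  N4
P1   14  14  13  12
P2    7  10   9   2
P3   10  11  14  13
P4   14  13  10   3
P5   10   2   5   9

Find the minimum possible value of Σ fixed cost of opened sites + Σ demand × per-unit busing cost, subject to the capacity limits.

279

Open {P2, P5}; cheapest assignment that respects the capacities:
  P2 (cap 14, load 12): N1, N4 — cost 3×7 + 9×2 = 39
  P5 (cap 20, load 20): N2, N3 — cost 9×2 + 11×5 = 73
  Shipping 112, fixed 167 → total 279.
  Any other capacity-feasible assignment to {P2, P5} ships for at least 112.
Compare {P4, P5}: its best feasible assignment gives total 339.
Compare {P1, P2, P5}: its best feasible assignment gives total 340.
Every other set of open sites that can feasibly serve all demand totals ≥ 339 even under its best assignment. Minimum: 279.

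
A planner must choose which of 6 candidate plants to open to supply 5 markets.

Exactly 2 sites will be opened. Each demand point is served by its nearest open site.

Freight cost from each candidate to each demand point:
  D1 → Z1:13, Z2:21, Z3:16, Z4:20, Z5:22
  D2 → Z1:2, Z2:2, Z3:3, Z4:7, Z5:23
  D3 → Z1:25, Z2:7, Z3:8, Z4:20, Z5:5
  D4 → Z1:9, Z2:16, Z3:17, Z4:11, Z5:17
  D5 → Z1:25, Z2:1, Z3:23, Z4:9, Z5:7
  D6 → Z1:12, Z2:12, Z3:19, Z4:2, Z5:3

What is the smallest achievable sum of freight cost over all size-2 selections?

12

Open {D2, D6}.
  Z1→D2 2, Z2→D2 2, Z3→D2 3, Z4→D6 2, Z5→D6 3  ⇒ total 12.
Compare {D2, D3}: total 19.
Compare {D2, D5}: total 20.
No size-2 selection does better; minimum is 12.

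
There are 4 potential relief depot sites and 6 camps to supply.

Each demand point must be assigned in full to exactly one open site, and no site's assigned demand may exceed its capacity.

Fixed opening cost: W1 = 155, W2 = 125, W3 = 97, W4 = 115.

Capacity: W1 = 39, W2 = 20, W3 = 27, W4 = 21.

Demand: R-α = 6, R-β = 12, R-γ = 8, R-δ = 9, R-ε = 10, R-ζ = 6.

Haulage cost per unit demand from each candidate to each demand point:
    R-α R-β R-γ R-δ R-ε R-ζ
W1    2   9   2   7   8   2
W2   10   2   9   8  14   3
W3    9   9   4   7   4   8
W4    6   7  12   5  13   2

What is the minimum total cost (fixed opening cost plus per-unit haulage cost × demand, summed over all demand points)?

Open {W1, W2}; cheapest assignment that respects the capacities:
  W1 (cap 39, load 39): R-α, R-γ, R-δ, R-ε, R-ζ — cost 6×2 + 8×2 + 9×7 + 10×8 + 6×2 = 183
  W2 (cap 20, load 12): R-β — cost 12×2 = 24
  Shipping 207, fixed 280 → total 487.
  Any other capacity-feasible assignment to {W1, W2} ships for at least 207.
Compare {W1, W3}: its best feasible assignment gives total 503.
Compare {W1, W4}: its best feasible assignment gives total 519.
Every other set of open sites that can feasibly serve all demand totals ≥ 503 even under its best assignment. Minimum: 487.

487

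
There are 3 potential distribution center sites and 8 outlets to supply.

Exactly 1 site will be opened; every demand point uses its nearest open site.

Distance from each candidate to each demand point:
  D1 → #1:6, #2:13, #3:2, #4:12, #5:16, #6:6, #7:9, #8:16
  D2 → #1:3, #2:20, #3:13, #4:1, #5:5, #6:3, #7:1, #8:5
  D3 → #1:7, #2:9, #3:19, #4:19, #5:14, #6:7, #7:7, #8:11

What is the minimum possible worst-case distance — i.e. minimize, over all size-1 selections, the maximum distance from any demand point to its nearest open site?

Open {D1}.
  Farthest demand point is #5 at distance 16 (to D1); all others are ≤ 16.
With {D3} the worst case is 19.
With {D2} the worst case is 20.
No size-1 selection achieves below 16.

16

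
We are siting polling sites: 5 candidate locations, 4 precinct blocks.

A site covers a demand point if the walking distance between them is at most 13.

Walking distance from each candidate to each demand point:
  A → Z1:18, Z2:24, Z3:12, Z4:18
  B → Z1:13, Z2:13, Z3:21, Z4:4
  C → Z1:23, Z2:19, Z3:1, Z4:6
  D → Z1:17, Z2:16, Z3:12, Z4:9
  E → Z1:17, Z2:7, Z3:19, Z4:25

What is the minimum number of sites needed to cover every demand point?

2

Coverage sets (demand points within 13 of each site):
  A: {Z3}
  B: {Z1, Z2, Z4}
  C: {Z3, Z4}
  D: {Z3, Z4}
  E: {Z2}
No single site covers all 4 demand points.
But {A, B} covers everything, so the minimum is 2.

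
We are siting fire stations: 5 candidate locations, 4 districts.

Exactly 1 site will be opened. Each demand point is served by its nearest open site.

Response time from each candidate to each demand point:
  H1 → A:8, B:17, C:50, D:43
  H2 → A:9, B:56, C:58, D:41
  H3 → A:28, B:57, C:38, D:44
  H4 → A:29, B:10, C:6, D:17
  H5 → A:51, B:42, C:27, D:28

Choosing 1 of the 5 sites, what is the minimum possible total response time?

Open {H4}.
  A→H4 29, B→H4 10, C→H4 6, D→H4 17  ⇒ total 62.
Compare {H1}: total 118.
Compare {H5}: total 148.
No size-1 selection does better; minimum is 62.

62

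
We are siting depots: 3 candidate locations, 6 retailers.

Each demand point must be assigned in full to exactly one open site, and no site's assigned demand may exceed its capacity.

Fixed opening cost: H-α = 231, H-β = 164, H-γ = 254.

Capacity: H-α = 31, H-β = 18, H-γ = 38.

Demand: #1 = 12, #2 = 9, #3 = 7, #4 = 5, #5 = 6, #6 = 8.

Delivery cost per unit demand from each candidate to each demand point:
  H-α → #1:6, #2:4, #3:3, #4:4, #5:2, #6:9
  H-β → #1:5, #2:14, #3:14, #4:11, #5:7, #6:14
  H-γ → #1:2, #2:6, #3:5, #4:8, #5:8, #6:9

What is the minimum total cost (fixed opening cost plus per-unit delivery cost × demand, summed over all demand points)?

Open {H-α, H-β}; cheapest assignment that respects the capacities:
  H-α (cap 31, load 29): #2, #3, #4, #6 — cost 9×4 + 7×3 + 5×4 + 8×9 = 149
  H-β (cap 18, load 18): #1, #5 — cost 12×5 + 6×7 = 102
  Shipping 251, fixed 395 → total 646.
  Any other capacity-feasible assignment to {H-α, H-β} ships for at least 251.
Compare {H-α, H-γ}: its best feasible assignment gives total 670.
Compare {H-β, H-γ}: its best feasible assignment gives total 700.
Every other set of open sites that can feasibly serve all demand totals ≥ 670 even under its best assignment. Minimum: 646.

646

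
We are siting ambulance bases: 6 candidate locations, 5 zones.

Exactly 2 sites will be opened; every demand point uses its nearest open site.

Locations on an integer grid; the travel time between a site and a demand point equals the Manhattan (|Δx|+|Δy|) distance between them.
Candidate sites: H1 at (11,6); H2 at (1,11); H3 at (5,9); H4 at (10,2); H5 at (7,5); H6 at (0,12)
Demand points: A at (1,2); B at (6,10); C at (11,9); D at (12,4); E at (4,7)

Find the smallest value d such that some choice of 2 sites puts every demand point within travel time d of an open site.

Open {H1, H2}.
  Farthest demand point is A at travel time 9 (to H2); all others are ≤ 9.
With {H1, H4} the worst case is 9.
With {H1, H5} the worst case is 9.
No size-2 selection achieves below 9.

9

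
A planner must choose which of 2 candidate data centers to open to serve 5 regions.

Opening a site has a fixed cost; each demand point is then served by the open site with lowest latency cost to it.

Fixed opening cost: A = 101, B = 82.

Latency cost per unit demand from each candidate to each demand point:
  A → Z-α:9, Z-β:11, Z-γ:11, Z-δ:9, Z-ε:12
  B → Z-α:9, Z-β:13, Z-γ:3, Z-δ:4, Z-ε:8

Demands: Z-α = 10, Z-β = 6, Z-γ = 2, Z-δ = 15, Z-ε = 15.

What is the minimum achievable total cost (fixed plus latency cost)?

Open {B}: assign each demand point to its cheapest open site.
  Z-α→B 10×9=90, Z-β→B 6×13=78, Z-γ→B 2×3=6, Z-δ→B 15×4=60, Z-ε→B 15×8=120
  latency cost 354, fixed 82 → total 436.
Compare {A, B}: latency cost 342 + fixed 183 = 525.
Compare {A}: latency cost 493 + fixed 101 = 594.

436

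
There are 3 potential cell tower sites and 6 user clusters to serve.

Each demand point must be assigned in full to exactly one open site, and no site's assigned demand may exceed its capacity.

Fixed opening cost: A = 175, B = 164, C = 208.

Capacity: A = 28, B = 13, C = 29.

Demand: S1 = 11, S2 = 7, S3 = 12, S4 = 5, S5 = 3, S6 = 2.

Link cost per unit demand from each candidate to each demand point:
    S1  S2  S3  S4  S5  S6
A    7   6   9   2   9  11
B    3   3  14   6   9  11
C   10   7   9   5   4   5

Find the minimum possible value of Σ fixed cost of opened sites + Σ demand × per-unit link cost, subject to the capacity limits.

Open {A, B}; cheapest assignment that respects the capacities:
  A (cap 28, load 27): S2, S3, S4, S5 — cost 7×6 + 12×9 + 5×2 + 3×9 = 187
  B (cap 13, load 13): S1, S6 — cost 11×3 + 2×11 = 55
  Shipping 242, fixed 339 → total 581.
  Any other capacity-feasible assignment to {A, B} ships for at least 242.
Compare {B, C}: its best feasible assignment gives total 609.
Compare {A, C}: its best feasible assignment gives total 642.
Every other set of open sites that can feasibly serve all demand totals ≥ 609 even under its best assignment. Minimum: 581.

581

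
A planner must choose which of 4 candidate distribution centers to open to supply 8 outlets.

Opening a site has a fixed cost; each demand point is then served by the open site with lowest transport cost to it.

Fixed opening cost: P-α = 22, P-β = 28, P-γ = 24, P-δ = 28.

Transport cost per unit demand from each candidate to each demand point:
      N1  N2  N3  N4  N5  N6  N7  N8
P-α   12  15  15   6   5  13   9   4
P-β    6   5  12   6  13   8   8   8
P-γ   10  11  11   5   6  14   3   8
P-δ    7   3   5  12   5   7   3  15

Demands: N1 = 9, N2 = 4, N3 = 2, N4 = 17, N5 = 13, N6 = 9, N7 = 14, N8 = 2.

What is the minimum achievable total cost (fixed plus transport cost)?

Open {P-γ, P-δ}: assign each demand point to its cheapest open site.
  N1→P-δ 9×7=63, N2→P-δ 4×3=12, N3→P-δ 2×5=10, N4→P-γ 17×5=85, N5→P-δ 13×5=65, N6→P-δ 9×7=63, N7→P-γ 14×3=42, N8→P-γ 2×8=16
  transport cost 356, fixed 52 → total 408.
Compare {P-α, P-δ}: transport cost 365 + fixed 50 = 415.
Compare {P-β, P-δ}: transport cost 364 + fixed 56 = 420.
Compare {P-α, P-γ, P-δ}: transport cost 348 + fixed 74 = 422.
All other subsets cost ≥ 415. Minimum total cost: 408.

408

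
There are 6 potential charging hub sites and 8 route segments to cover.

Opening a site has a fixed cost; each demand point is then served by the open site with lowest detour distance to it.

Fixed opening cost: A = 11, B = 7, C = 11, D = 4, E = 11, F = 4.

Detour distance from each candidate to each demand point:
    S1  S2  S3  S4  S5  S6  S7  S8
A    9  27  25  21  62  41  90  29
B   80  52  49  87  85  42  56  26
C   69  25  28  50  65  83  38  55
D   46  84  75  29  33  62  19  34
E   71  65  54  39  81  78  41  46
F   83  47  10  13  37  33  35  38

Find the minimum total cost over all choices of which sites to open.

192

Open {A, D, F}: assign each demand point to its cheapest open site.
  S1→A 9, S2→A 27, S3→F 10, S4→F 13, S5→D 33, S6→F 33, S7→D 19, S8→A 29
  detour distance 173, fixed 19 → total 192.
Compare {A, B, D, F}: detour distance 170 + fixed 26 = 196.
Compare {A, C, D, F}: detour distance 171 + fixed 30 = 201.
Compare {A, D, E, F}: detour distance 173 + fixed 30 = 203.
All other subsets cost ≥ 196. Minimum total cost: 192.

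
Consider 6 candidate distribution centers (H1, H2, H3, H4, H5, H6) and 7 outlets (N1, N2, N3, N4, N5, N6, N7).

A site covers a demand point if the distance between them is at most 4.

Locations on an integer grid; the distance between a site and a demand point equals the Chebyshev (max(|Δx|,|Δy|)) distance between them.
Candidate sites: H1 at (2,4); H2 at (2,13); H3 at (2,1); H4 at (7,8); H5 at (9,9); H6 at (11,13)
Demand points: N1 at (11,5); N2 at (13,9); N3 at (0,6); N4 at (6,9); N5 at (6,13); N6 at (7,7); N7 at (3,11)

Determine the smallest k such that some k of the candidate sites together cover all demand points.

Coverage sets (demand points within 4 of each site):
  H1: {N3}
  H2: {N4, N5, N7}
  H3: {}
  H4: {N1, N4, N6, N7}
  H5: {N1, N2, N4, N5, N6}
  H6: {N2}
No 2 sites suffice: every size-2 union leaves at least one demand point uncovered.
But {H1, H2, H5} covers everything, so the minimum is 3.

3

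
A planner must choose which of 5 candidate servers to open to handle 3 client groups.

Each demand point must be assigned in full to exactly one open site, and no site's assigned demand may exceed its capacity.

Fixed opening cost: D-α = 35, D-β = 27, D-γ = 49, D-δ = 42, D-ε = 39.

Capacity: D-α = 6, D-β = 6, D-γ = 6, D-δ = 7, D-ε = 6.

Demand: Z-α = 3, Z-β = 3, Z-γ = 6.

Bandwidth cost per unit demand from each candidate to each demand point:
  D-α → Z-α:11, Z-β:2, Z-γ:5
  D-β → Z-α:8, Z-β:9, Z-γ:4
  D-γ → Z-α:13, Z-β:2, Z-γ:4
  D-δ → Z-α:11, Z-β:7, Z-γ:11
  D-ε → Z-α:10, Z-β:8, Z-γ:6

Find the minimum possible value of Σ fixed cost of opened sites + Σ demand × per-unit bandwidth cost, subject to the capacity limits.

125

Open {D-α, D-β}; cheapest assignment that respects the capacities:
  D-α (cap 6, load 6): Z-α, Z-β — cost 3×11 + 3×2 = 39
  D-β (cap 6, load 6): Z-γ — cost 6×4 = 24
  Shipping 63, fixed 62 → total 125.
  Any other capacity-feasible assignment to {D-α, D-β} ships for at least 63.
Compare {D-β, D-ε}: its best feasible assignment gives total 144.
Compare {D-β, D-γ}: its best feasible assignment gives total 145.
Every other set of open sites that can feasibly serve all demand totals ≥ 144 even under its best assignment. Minimum: 125.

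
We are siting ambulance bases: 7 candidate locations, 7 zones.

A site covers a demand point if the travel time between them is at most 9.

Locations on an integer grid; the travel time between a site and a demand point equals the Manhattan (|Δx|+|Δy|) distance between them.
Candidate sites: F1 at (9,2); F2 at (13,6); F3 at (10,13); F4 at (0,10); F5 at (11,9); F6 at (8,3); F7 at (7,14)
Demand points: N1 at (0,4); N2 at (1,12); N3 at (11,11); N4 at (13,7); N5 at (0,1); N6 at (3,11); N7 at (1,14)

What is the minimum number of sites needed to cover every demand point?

2

Coverage sets (demand points within 9 of each site):
  F1: {N4}
  F2: {N3, N4}
  F3: {N3, N4, N6}
  F4: {N1, N2, N5, N6, N7}
  F5: {N3, N4}
  F6: {N1, N4}
  F7: {N2, N3, N6, N7}
No single site covers all 7 demand points.
But {F2, F4} covers everything, so the minimum is 2.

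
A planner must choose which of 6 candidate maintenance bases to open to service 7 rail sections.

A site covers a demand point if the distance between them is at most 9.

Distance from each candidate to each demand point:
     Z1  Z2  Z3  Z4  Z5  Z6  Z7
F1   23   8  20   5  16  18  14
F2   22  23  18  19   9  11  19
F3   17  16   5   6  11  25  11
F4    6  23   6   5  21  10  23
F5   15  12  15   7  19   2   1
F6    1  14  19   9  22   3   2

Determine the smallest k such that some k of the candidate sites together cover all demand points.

4

Coverage sets (demand points within 9 of each site):
  F1: {Z2, Z4}
  F2: {Z5}
  F3: {Z3, Z4}
  F4: {Z1, Z3, Z4}
  F5: {Z4, Z6, Z7}
  F6: {Z1, Z4, Z6, Z7}
No 3 sites suffice: every size-3 union leaves at least one demand point uncovered.
But {F1, F2, F3, F6} covers everything, so the minimum is 4.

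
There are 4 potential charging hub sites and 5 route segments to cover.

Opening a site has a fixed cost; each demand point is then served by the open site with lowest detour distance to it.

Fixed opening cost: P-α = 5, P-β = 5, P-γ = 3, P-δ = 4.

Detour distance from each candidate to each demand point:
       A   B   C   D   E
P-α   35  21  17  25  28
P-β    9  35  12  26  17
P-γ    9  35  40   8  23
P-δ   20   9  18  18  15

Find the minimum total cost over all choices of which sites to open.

65

Open {P-β, P-γ, P-δ}: assign each demand point to its cheapest open site.
  A→P-β 9, B→P-δ 9, C→P-β 12, D→P-γ 8, E→P-δ 15
  detour distance 53, fixed 12 → total 65.
Compare {P-γ, P-δ}: detour distance 59 + fixed 7 = 66.
Compare {P-α, P-γ, P-δ}: detour distance 58 + fixed 12 = 70.
Compare {P-α, P-β, P-γ, P-δ}: detour distance 53 + fixed 17 = 70.
All other subsets cost ≥ 66. Minimum total cost: 65.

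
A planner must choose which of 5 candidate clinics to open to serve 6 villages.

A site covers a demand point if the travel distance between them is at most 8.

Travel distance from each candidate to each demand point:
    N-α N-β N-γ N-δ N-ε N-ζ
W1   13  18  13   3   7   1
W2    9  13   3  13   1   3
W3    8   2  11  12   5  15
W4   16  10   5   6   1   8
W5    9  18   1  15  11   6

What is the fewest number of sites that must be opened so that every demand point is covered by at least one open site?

Coverage sets (demand points within 8 of each site):
  W1: {N-δ, N-ε, N-ζ}
  W2: {N-γ, N-ε, N-ζ}
  W3: {N-α, N-β, N-ε}
  W4: {N-γ, N-δ, N-ε, N-ζ}
  W5: {N-γ, N-ζ}
No single site covers all 6 demand points.
But {W3, W4} covers everything, so the minimum is 2.

2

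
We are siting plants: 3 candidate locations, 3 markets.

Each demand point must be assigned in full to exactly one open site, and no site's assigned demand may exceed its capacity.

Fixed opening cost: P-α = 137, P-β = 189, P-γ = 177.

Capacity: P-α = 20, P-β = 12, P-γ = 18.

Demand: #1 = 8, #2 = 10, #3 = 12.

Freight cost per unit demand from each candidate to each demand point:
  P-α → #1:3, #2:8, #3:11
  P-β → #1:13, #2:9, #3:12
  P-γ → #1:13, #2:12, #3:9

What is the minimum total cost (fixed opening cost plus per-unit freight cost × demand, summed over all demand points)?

526

Open {P-α, P-γ}; cheapest assignment that respects the capacities:
  P-α (cap 20, load 18): #1, #2 — cost 8×3 + 10×8 = 104
  P-γ (cap 18, load 12): #3 — cost 12×9 = 108
  Shipping 212, fixed 314 → total 526.
  Any other capacity-feasible assignment to {P-α, P-γ} ships for at least 212.
Compare {P-α, P-β}: its best feasible assignment gives total 572.
Compare {P-α, P-β, P-γ}: its best feasible assignment gives total 715.
Every other set of open sites that can feasibly serve all demand totals ≥ 572 even under its best assignment. Minimum: 526.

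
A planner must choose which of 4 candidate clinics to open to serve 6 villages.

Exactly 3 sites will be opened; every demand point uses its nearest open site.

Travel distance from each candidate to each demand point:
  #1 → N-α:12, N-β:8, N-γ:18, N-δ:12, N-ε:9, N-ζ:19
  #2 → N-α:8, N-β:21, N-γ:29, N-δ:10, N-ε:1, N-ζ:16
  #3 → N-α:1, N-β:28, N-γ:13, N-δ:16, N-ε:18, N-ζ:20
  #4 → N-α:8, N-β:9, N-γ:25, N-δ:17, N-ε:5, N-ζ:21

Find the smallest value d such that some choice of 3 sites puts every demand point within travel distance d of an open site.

Open {#1, #2, #3}.
  Farthest demand point is N-ζ at travel distance 16 (to #2); all others are ≤ 16.
With {#2, #3, #4} the worst case is 16.
With {#1, #2, #4} the worst case is 18.
No size-3 selection achieves below 16.

16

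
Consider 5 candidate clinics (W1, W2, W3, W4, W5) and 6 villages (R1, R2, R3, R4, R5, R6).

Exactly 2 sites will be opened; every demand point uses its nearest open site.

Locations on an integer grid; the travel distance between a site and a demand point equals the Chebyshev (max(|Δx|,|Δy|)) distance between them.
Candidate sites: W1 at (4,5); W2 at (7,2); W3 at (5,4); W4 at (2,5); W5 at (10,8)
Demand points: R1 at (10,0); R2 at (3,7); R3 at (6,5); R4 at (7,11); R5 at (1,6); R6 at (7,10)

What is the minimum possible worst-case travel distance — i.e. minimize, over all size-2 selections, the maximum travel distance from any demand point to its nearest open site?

5

Open {W3, W5}.
  Farthest demand point is R1 at travel distance 5 (to W3); all others are ≤ 5.
With {W1, W2} the worst case is 6.
With {W1, W3} the worst case is 6.
No size-2 selection achieves below 5.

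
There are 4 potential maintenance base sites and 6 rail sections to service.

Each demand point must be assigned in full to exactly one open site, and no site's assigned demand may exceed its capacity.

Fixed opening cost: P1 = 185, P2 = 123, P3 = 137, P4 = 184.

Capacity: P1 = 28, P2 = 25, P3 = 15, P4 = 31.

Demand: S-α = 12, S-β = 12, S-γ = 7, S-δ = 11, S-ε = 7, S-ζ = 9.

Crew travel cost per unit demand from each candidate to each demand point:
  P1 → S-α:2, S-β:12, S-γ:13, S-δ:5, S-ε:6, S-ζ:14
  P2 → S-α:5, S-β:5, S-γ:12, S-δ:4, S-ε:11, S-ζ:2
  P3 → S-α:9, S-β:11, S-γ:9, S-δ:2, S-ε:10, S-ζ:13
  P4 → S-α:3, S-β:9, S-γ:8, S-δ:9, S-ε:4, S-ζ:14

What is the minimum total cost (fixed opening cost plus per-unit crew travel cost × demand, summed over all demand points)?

Open {P2, P3, P4}; cheapest assignment that respects the capacities:
  P2 (cap 25, load 21): S-β, S-ζ — cost 12×5 + 9×2 = 78
  P3 (cap 15, load 11): S-δ — cost 11×2 = 22
  P4 (cap 31, load 26): S-α, S-γ, S-ε — cost 12×3 + 7×8 + 7×4 = 120
  Shipping 220, fixed 444 → total 664.
  Any other capacity-feasible assignment to {P2, P3, P4} ships for at least 220.
Compare {P1, P2, P3}: its best feasible assignment gives total 702.
Compare {P1, P2, P4}: its best feasible assignment gives total 733.
Every other set of open sites that can feasibly serve all demand totals ≥ 702 even under its best assignment. Minimum: 664.

664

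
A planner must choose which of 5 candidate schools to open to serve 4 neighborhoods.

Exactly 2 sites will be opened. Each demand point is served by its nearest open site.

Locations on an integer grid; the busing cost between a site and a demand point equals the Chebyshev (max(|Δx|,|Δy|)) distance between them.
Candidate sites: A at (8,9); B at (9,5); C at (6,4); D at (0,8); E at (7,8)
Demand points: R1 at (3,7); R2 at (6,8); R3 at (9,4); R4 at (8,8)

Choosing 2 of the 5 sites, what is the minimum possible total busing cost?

7

Open {B, E}.
  R1→E 4, R2→E 1, R3→B 1, R4→E 1  ⇒ total 7.
Compare {C, E}: total 8.
Compare {A, B}: total 9.
No size-2 selection does better; minimum is 7.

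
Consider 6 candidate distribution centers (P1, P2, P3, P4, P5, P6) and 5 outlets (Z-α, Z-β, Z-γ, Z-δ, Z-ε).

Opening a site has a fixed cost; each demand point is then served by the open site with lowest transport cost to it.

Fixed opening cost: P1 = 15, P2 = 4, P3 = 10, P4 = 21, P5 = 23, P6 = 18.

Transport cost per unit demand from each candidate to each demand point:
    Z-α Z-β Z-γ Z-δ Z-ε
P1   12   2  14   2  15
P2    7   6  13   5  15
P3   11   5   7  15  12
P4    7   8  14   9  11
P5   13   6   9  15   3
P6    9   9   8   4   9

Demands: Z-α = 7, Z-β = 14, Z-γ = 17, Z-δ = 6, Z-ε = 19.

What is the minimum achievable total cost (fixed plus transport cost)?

317

Open {P1, P2, P3, P5}: assign each demand point to its cheapest open site.
  Z-α→P2 7×7=49, Z-β→P1 14×2=28, Z-γ→P3 17×7=119, Z-δ→P1 6×2=12, Z-ε→P5 19×3=57
  transport cost 265, fixed 52 → total 317.
Compare {P1, P3, P4, P5}: transport cost 265 + fixed 69 = 334.
Compare {P1, P2, P3, P5, P6}: transport cost 265 + fixed 70 = 335.
Compare {P1, P2, P3, P4, P5}: transport cost 265 + fixed 73 = 338.
All other subsets cost ≥ 334. Minimum total cost: 317.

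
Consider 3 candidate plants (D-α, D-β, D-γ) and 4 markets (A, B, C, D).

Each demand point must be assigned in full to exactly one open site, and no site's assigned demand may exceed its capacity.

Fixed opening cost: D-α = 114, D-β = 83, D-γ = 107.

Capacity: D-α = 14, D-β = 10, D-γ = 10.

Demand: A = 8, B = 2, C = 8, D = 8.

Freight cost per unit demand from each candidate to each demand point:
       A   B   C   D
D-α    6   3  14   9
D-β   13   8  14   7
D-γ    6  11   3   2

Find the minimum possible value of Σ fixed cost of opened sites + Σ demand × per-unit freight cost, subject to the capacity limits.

Open {D-α, D-β, D-γ}; cheapest assignment that respects the capacities:
  D-α (cap 14, load 10): A, B — cost 8×6 + 2×3 = 54
  D-β (cap 10, load 8): D — cost 8×7 = 56
  D-γ (cap 10, load 8): C — cost 8×3 = 24
  Shipping 134, fixed 304 → total 438.
  Any other capacity-feasible assignment to {D-α, D-β, D-γ} ships for at least 134.
Total demand is 26 and no other set of sites has combined capacity ≥ 26, so {D-α, D-β, D-γ} is the only feasible choice of open sites. Minimum: 438.

438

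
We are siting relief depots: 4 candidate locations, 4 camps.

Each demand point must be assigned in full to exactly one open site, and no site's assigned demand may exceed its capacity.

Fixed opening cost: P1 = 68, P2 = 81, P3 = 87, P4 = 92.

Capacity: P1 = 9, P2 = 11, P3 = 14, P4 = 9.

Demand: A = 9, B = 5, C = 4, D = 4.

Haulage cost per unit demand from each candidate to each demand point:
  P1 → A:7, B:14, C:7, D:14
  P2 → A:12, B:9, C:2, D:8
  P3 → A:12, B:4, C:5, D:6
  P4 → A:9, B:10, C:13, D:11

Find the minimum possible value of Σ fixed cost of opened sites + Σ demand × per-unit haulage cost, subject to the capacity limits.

Open {P1, P3}; cheapest assignment that respects the capacities:
  P1 (cap 9, load 9): A — cost 9×7 = 63
  P3 (cap 14, load 13): B, C, D — cost 5×4 + 4×5 + 4×6 = 64
  Shipping 127, fixed 155 → total 282.
  Any other capacity-feasible assignment to {P1, P3} ships for at least 127.
Compare {P3, P4}: its best feasible assignment gives total 324.
Compare {P2, P3}: its best feasible assignment gives total 336.
Every other set of open sites that can feasibly serve all demand totals ≥ 324 even under its best assignment. Minimum: 282.

282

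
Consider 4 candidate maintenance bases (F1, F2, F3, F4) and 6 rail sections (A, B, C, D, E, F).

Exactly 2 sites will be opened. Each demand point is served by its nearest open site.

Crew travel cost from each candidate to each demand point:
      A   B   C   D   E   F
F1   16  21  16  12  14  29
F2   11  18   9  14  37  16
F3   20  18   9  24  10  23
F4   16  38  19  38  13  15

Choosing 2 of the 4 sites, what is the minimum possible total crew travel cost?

78

Open {F2, F3}.
  A→F2 11, B→F2 18, C→F2 9, D→F2 14, E→F3 10, F→F2 16  ⇒ total 78.
Compare {F1, F2}: total 80.
Compare {F2, F4}: total 80.
No size-2 selection does better; minimum is 78.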